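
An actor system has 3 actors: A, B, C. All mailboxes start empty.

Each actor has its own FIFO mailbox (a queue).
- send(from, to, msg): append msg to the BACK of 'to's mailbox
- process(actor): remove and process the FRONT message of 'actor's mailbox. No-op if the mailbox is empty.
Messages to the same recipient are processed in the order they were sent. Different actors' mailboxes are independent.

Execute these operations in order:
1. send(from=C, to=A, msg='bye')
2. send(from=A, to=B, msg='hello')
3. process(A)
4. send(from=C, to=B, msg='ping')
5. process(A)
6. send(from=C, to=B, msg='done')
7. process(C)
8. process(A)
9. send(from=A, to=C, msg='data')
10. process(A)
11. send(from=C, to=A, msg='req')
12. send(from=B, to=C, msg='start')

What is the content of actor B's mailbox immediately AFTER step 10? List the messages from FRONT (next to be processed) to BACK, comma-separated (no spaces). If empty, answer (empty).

After 1 (send(from=C, to=A, msg='bye')): A:[bye] B:[] C:[]
After 2 (send(from=A, to=B, msg='hello')): A:[bye] B:[hello] C:[]
After 3 (process(A)): A:[] B:[hello] C:[]
After 4 (send(from=C, to=B, msg='ping')): A:[] B:[hello,ping] C:[]
After 5 (process(A)): A:[] B:[hello,ping] C:[]
After 6 (send(from=C, to=B, msg='done')): A:[] B:[hello,ping,done] C:[]
After 7 (process(C)): A:[] B:[hello,ping,done] C:[]
After 8 (process(A)): A:[] B:[hello,ping,done] C:[]
After 9 (send(from=A, to=C, msg='data')): A:[] B:[hello,ping,done] C:[data]
After 10 (process(A)): A:[] B:[hello,ping,done] C:[data]

hello,ping,done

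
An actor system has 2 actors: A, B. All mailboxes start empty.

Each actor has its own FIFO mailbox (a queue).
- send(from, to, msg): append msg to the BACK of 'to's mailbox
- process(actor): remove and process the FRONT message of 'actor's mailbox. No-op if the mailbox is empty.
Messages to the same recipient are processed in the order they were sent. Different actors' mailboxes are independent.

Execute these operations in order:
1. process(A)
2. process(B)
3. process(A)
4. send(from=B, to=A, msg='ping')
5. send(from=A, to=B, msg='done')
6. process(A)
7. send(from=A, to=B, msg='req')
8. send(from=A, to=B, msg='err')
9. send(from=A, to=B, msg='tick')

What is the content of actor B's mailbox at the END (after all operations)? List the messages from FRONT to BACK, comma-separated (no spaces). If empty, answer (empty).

Answer: done,req,err,tick

Derivation:
After 1 (process(A)): A:[] B:[]
After 2 (process(B)): A:[] B:[]
After 3 (process(A)): A:[] B:[]
After 4 (send(from=B, to=A, msg='ping')): A:[ping] B:[]
After 5 (send(from=A, to=B, msg='done')): A:[ping] B:[done]
After 6 (process(A)): A:[] B:[done]
After 7 (send(from=A, to=B, msg='req')): A:[] B:[done,req]
After 8 (send(from=A, to=B, msg='err')): A:[] B:[done,req,err]
After 9 (send(from=A, to=B, msg='tick')): A:[] B:[done,req,err,tick]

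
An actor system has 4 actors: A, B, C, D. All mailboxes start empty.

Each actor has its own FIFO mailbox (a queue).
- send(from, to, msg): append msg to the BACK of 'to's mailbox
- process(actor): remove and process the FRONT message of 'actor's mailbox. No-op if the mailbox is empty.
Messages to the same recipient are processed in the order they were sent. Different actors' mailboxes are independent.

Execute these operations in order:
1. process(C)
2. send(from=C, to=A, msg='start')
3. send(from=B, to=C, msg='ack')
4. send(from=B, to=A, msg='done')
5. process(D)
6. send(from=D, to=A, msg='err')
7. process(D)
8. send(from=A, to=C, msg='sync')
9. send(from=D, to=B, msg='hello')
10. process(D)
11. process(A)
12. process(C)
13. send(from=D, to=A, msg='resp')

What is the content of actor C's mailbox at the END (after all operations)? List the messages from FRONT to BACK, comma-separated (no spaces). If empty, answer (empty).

After 1 (process(C)): A:[] B:[] C:[] D:[]
After 2 (send(from=C, to=A, msg='start')): A:[start] B:[] C:[] D:[]
After 3 (send(from=B, to=C, msg='ack')): A:[start] B:[] C:[ack] D:[]
After 4 (send(from=B, to=A, msg='done')): A:[start,done] B:[] C:[ack] D:[]
After 5 (process(D)): A:[start,done] B:[] C:[ack] D:[]
After 6 (send(from=D, to=A, msg='err')): A:[start,done,err] B:[] C:[ack] D:[]
After 7 (process(D)): A:[start,done,err] B:[] C:[ack] D:[]
After 8 (send(from=A, to=C, msg='sync')): A:[start,done,err] B:[] C:[ack,sync] D:[]
After 9 (send(from=D, to=B, msg='hello')): A:[start,done,err] B:[hello] C:[ack,sync] D:[]
After 10 (process(D)): A:[start,done,err] B:[hello] C:[ack,sync] D:[]
After 11 (process(A)): A:[done,err] B:[hello] C:[ack,sync] D:[]
After 12 (process(C)): A:[done,err] B:[hello] C:[sync] D:[]
After 13 (send(from=D, to=A, msg='resp')): A:[done,err,resp] B:[hello] C:[sync] D:[]

Answer: sync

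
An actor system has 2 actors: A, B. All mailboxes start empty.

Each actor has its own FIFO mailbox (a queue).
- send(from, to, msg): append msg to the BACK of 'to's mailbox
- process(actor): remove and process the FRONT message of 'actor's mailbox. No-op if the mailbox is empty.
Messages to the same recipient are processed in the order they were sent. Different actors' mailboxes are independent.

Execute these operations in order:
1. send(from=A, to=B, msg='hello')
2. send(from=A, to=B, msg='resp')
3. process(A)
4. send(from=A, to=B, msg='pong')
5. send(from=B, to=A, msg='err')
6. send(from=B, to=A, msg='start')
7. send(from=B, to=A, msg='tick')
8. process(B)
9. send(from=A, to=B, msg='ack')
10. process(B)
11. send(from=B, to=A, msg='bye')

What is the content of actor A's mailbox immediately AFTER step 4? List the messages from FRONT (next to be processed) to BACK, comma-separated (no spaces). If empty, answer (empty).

After 1 (send(from=A, to=B, msg='hello')): A:[] B:[hello]
After 2 (send(from=A, to=B, msg='resp')): A:[] B:[hello,resp]
After 3 (process(A)): A:[] B:[hello,resp]
After 4 (send(from=A, to=B, msg='pong')): A:[] B:[hello,resp,pong]

(empty)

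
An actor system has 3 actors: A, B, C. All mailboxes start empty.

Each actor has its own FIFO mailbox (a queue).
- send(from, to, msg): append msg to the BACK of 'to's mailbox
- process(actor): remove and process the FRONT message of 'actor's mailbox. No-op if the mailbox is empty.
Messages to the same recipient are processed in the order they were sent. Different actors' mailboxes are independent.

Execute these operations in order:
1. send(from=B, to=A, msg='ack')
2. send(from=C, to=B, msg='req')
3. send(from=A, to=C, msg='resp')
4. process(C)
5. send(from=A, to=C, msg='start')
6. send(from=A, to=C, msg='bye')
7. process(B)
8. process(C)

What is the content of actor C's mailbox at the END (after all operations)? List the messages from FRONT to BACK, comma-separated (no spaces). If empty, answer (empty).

Answer: bye

Derivation:
After 1 (send(from=B, to=A, msg='ack')): A:[ack] B:[] C:[]
After 2 (send(from=C, to=B, msg='req')): A:[ack] B:[req] C:[]
After 3 (send(from=A, to=C, msg='resp')): A:[ack] B:[req] C:[resp]
After 4 (process(C)): A:[ack] B:[req] C:[]
After 5 (send(from=A, to=C, msg='start')): A:[ack] B:[req] C:[start]
After 6 (send(from=A, to=C, msg='bye')): A:[ack] B:[req] C:[start,bye]
After 7 (process(B)): A:[ack] B:[] C:[start,bye]
After 8 (process(C)): A:[ack] B:[] C:[bye]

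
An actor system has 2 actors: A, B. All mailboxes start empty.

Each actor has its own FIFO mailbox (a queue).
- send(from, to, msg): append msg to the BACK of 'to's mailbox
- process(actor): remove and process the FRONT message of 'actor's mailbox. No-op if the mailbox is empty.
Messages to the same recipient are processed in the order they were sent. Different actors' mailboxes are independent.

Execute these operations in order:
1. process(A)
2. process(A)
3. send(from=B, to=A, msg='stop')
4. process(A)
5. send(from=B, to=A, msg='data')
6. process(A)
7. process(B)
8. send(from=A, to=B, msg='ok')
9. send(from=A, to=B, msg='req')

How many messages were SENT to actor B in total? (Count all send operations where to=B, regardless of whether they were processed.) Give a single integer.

After 1 (process(A)): A:[] B:[]
After 2 (process(A)): A:[] B:[]
After 3 (send(from=B, to=A, msg='stop')): A:[stop] B:[]
After 4 (process(A)): A:[] B:[]
After 5 (send(from=B, to=A, msg='data')): A:[data] B:[]
After 6 (process(A)): A:[] B:[]
After 7 (process(B)): A:[] B:[]
After 8 (send(from=A, to=B, msg='ok')): A:[] B:[ok]
After 9 (send(from=A, to=B, msg='req')): A:[] B:[ok,req]

Answer: 2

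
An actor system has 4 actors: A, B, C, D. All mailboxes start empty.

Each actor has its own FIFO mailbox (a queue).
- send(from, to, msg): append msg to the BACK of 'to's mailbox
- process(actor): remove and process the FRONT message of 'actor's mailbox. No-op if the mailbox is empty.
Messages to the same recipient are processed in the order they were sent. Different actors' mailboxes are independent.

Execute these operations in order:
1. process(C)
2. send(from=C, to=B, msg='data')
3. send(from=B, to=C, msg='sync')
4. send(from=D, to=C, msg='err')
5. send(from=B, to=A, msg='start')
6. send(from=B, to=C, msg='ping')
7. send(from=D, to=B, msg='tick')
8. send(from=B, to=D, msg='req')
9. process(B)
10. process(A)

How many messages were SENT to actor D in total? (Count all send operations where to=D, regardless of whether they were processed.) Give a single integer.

After 1 (process(C)): A:[] B:[] C:[] D:[]
After 2 (send(from=C, to=B, msg='data')): A:[] B:[data] C:[] D:[]
After 3 (send(from=B, to=C, msg='sync')): A:[] B:[data] C:[sync] D:[]
After 4 (send(from=D, to=C, msg='err')): A:[] B:[data] C:[sync,err] D:[]
After 5 (send(from=B, to=A, msg='start')): A:[start] B:[data] C:[sync,err] D:[]
After 6 (send(from=B, to=C, msg='ping')): A:[start] B:[data] C:[sync,err,ping] D:[]
After 7 (send(from=D, to=B, msg='tick')): A:[start] B:[data,tick] C:[sync,err,ping] D:[]
After 8 (send(from=B, to=D, msg='req')): A:[start] B:[data,tick] C:[sync,err,ping] D:[req]
After 9 (process(B)): A:[start] B:[tick] C:[sync,err,ping] D:[req]
After 10 (process(A)): A:[] B:[tick] C:[sync,err,ping] D:[req]

Answer: 1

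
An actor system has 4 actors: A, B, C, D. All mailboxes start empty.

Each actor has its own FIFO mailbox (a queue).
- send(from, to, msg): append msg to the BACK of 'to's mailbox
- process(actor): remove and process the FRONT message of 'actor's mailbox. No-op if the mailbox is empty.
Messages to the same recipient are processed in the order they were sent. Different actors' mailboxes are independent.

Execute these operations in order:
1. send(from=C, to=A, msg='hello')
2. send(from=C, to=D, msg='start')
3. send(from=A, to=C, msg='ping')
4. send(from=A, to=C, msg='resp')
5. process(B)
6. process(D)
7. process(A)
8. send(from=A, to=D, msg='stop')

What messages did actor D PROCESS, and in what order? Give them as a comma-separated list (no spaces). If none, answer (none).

Answer: start

Derivation:
After 1 (send(from=C, to=A, msg='hello')): A:[hello] B:[] C:[] D:[]
After 2 (send(from=C, to=D, msg='start')): A:[hello] B:[] C:[] D:[start]
After 3 (send(from=A, to=C, msg='ping')): A:[hello] B:[] C:[ping] D:[start]
After 4 (send(from=A, to=C, msg='resp')): A:[hello] B:[] C:[ping,resp] D:[start]
After 5 (process(B)): A:[hello] B:[] C:[ping,resp] D:[start]
After 6 (process(D)): A:[hello] B:[] C:[ping,resp] D:[]
After 7 (process(A)): A:[] B:[] C:[ping,resp] D:[]
After 8 (send(from=A, to=D, msg='stop')): A:[] B:[] C:[ping,resp] D:[stop]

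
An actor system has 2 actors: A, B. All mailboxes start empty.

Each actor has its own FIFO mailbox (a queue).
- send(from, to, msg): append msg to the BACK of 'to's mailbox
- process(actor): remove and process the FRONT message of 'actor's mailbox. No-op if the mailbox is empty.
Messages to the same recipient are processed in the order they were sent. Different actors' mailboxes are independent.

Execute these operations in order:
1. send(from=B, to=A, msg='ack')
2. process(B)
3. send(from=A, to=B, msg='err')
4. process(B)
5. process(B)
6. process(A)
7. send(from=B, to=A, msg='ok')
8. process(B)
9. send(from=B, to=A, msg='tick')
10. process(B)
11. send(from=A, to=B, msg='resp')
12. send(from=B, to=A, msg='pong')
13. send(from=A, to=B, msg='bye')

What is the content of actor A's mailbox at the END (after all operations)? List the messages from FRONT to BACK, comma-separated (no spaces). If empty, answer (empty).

Answer: ok,tick,pong

Derivation:
After 1 (send(from=B, to=A, msg='ack')): A:[ack] B:[]
After 2 (process(B)): A:[ack] B:[]
After 3 (send(from=A, to=B, msg='err')): A:[ack] B:[err]
After 4 (process(B)): A:[ack] B:[]
After 5 (process(B)): A:[ack] B:[]
After 6 (process(A)): A:[] B:[]
After 7 (send(from=B, to=A, msg='ok')): A:[ok] B:[]
After 8 (process(B)): A:[ok] B:[]
After 9 (send(from=B, to=A, msg='tick')): A:[ok,tick] B:[]
After 10 (process(B)): A:[ok,tick] B:[]
After 11 (send(from=A, to=B, msg='resp')): A:[ok,tick] B:[resp]
After 12 (send(from=B, to=A, msg='pong')): A:[ok,tick,pong] B:[resp]
After 13 (send(from=A, to=B, msg='bye')): A:[ok,tick,pong] B:[resp,bye]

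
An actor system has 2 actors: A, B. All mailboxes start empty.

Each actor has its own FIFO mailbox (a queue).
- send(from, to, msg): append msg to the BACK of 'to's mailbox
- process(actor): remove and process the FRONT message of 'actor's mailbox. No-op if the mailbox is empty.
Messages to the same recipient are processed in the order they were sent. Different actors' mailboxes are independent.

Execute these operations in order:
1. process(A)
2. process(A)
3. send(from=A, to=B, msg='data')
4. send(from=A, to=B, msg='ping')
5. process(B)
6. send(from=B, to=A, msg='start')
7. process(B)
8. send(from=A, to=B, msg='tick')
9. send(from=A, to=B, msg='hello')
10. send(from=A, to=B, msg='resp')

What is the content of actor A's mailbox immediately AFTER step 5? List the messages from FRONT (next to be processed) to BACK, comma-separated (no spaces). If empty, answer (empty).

After 1 (process(A)): A:[] B:[]
After 2 (process(A)): A:[] B:[]
After 3 (send(from=A, to=B, msg='data')): A:[] B:[data]
After 4 (send(from=A, to=B, msg='ping')): A:[] B:[data,ping]
After 5 (process(B)): A:[] B:[ping]

(empty)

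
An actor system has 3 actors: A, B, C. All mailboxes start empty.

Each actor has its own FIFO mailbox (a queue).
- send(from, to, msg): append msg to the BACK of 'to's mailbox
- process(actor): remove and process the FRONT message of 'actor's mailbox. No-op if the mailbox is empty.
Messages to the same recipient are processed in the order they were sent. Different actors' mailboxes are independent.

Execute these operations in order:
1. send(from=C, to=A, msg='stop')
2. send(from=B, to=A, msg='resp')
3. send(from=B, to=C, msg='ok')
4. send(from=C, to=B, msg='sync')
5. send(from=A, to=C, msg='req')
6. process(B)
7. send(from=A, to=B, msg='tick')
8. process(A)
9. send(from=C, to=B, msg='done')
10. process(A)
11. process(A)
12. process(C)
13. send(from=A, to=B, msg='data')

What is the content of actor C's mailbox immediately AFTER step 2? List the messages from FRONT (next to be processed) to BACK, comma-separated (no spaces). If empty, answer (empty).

After 1 (send(from=C, to=A, msg='stop')): A:[stop] B:[] C:[]
After 2 (send(from=B, to=A, msg='resp')): A:[stop,resp] B:[] C:[]

(empty)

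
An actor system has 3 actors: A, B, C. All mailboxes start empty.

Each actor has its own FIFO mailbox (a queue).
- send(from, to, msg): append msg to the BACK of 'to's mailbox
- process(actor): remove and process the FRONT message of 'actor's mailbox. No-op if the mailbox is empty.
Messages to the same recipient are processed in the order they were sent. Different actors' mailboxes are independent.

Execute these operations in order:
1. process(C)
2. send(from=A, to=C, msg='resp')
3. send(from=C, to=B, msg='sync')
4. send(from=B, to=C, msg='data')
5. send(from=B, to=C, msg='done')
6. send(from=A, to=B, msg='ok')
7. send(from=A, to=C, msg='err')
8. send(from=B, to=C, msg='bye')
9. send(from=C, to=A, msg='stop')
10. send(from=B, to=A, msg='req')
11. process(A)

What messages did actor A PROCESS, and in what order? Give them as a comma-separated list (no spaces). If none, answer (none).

Answer: stop

Derivation:
After 1 (process(C)): A:[] B:[] C:[]
After 2 (send(from=A, to=C, msg='resp')): A:[] B:[] C:[resp]
After 3 (send(from=C, to=B, msg='sync')): A:[] B:[sync] C:[resp]
After 4 (send(from=B, to=C, msg='data')): A:[] B:[sync] C:[resp,data]
After 5 (send(from=B, to=C, msg='done')): A:[] B:[sync] C:[resp,data,done]
After 6 (send(from=A, to=B, msg='ok')): A:[] B:[sync,ok] C:[resp,data,done]
After 7 (send(from=A, to=C, msg='err')): A:[] B:[sync,ok] C:[resp,data,done,err]
After 8 (send(from=B, to=C, msg='bye')): A:[] B:[sync,ok] C:[resp,data,done,err,bye]
After 9 (send(from=C, to=A, msg='stop')): A:[stop] B:[sync,ok] C:[resp,data,done,err,bye]
After 10 (send(from=B, to=A, msg='req')): A:[stop,req] B:[sync,ok] C:[resp,data,done,err,bye]
After 11 (process(A)): A:[req] B:[sync,ok] C:[resp,data,done,err,bye]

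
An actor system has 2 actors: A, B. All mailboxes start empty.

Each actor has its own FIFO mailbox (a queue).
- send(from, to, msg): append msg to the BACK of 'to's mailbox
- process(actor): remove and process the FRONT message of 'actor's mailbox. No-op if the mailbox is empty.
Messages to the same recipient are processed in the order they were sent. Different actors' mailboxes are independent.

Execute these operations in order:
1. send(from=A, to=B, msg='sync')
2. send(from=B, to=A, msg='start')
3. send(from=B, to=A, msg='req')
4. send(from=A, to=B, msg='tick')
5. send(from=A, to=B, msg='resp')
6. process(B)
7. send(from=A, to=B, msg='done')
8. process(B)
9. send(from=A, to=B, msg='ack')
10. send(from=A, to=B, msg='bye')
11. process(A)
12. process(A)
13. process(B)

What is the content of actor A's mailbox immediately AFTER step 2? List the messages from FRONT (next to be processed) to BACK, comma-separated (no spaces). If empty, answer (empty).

After 1 (send(from=A, to=B, msg='sync')): A:[] B:[sync]
After 2 (send(from=B, to=A, msg='start')): A:[start] B:[sync]

start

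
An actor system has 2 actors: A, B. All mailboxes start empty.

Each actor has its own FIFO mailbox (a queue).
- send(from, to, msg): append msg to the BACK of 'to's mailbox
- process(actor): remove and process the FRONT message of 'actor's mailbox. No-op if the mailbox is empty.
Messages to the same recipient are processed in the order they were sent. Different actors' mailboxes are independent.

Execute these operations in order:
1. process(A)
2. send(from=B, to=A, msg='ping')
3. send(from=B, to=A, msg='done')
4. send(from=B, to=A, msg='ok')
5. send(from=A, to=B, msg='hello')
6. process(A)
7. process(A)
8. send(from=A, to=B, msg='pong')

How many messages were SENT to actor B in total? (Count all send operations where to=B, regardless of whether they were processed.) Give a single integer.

After 1 (process(A)): A:[] B:[]
After 2 (send(from=B, to=A, msg='ping')): A:[ping] B:[]
After 3 (send(from=B, to=A, msg='done')): A:[ping,done] B:[]
After 4 (send(from=B, to=A, msg='ok')): A:[ping,done,ok] B:[]
After 5 (send(from=A, to=B, msg='hello')): A:[ping,done,ok] B:[hello]
After 6 (process(A)): A:[done,ok] B:[hello]
After 7 (process(A)): A:[ok] B:[hello]
After 8 (send(from=A, to=B, msg='pong')): A:[ok] B:[hello,pong]

Answer: 2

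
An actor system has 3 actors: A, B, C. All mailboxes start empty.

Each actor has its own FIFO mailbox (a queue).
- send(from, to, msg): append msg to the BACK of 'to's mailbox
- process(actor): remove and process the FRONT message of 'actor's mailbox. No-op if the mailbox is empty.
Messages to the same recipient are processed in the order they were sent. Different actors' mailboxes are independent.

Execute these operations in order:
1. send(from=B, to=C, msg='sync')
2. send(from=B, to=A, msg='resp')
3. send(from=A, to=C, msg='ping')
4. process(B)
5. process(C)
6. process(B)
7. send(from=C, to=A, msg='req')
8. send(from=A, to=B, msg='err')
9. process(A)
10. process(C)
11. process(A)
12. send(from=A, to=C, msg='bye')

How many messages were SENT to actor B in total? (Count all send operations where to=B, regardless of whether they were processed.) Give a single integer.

After 1 (send(from=B, to=C, msg='sync')): A:[] B:[] C:[sync]
After 2 (send(from=B, to=A, msg='resp')): A:[resp] B:[] C:[sync]
After 3 (send(from=A, to=C, msg='ping')): A:[resp] B:[] C:[sync,ping]
After 4 (process(B)): A:[resp] B:[] C:[sync,ping]
After 5 (process(C)): A:[resp] B:[] C:[ping]
After 6 (process(B)): A:[resp] B:[] C:[ping]
After 7 (send(from=C, to=A, msg='req')): A:[resp,req] B:[] C:[ping]
After 8 (send(from=A, to=B, msg='err')): A:[resp,req] B:[err] C:[ping]
After 9 (process(A)): A:[req] B:[err] C:[ping]
After 10 (process(C)): A:[req] B:[err] C:[]
After 11 (process(A)): A:[] B:[err] C:[]
After 12 (send(from=A, to=C, msg='bye')): A:[] B:[err] C:[bye]

Answer: 1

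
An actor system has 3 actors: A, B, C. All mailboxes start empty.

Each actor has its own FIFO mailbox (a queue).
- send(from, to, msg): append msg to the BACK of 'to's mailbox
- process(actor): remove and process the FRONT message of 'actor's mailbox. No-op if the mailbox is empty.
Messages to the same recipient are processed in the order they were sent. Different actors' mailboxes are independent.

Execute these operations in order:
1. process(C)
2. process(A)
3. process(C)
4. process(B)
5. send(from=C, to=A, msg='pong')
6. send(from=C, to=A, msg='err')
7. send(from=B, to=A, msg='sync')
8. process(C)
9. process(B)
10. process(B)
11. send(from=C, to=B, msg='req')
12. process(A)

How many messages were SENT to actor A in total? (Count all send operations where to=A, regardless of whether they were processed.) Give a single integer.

After 1 (process(C)): A:[] B:[] C:[]
After 2 (process(A)): A:[] B:[] C:[]
After 3 (process(C)): A:[] B:[] C:[]
After 4 (process(B)): A:[] B:[] C:[]
After 5 (send(from=C, to=A, msg='pong')): A:[pong] B:[] C:[]
After 6 (send(from=C, to=A, msg='err')): A:[pong,err] B:[] C:[]
After 7 (send(from=B, to=A, msg='sync')): A:[pong,err,sync] B:[] C:[]
After 8 (process(C)): A:[pong,err,sync] B:[] C:[]
After 9 (process(B)): A:[pong,err,sync] B:[] C:[]
After 10 (process(B)): A:[pong,err,sync] B:[] C:[]
After 11 (send(from=C, to=B, msg='req')): A:[pong,err,sync] B:[req] C:[]
After 12 (process(A)): A:[err,sync] B:[req] C:[]

Answer: 3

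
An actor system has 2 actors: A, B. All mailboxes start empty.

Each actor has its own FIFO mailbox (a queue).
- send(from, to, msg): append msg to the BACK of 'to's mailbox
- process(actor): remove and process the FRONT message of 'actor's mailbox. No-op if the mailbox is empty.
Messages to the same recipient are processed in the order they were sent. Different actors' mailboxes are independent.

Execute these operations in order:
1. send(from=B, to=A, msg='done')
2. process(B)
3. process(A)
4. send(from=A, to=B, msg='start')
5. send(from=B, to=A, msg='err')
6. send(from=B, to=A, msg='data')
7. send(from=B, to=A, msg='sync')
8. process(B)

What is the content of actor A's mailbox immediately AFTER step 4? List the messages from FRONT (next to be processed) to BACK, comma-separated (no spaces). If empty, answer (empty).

After 1 (send(from=B, to=A, msg='done')): A:[done] B:[]
After 2 (process(B)): A:[done] B:[]
After 3 (process(A)): A:[] B:[]
After 4 (send(from=A, to=B, msg='start')): A:[] B:[start]

(empty)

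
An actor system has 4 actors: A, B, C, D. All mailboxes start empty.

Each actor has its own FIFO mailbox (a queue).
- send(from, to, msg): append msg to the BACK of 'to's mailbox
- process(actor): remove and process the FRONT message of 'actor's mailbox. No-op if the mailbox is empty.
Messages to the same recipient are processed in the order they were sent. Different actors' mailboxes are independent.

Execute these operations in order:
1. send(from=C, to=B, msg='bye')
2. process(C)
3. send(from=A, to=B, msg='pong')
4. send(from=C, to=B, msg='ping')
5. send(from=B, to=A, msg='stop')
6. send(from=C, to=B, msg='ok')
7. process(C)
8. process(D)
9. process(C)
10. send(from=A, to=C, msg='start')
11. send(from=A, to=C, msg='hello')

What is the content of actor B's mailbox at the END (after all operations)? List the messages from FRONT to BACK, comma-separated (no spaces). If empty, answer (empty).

Answer: bye,pong,ping,ok

Derivation:
After 1 (send(from=C, to=B, msg='bye')): A:[] B:[bye] C:[] D:[]
After 2 (process(C)): A:[] B:[bye] C:[] D:[]
After 3 (send(from=A, to=B, msg='pong')): A:[] B:[bye,pong] C:[] D:[]
After 4 (send(from=C, to=B, msg='ping')): A:[] B:[bye,pong,ping] C:[] D:[]
After 5 (send(from=B, to=A, msg='stop')): A:[stop] B:[bye,pong,ping] C:[] D:[]
After 6 (send(from=C, to=B, msg='ok')): A:[stop] B:[bye,pong,ping,ok] C:[] D:[]
After 7 (process(C)): A:[stop] B:[bye,pong,ping,ok] C:[] D:[]
After 8 (process(D)): A:[stop] B:[bye,pong,ping,ok] C:[] D:[]
After 9 (process(C)): A:[stop] B:[bye,pong,ping,ok] C:[] D:[]
After 10 (send(from=A, to=C, msg='start')): A:[stop] B:[bye,pong,ping,ok] C:[start] D:[]
After 11 (send(from=A, to=C, msg='hello')): A:[stop] B:[bye,pong,ping,ok] C:[start,hello] D:[]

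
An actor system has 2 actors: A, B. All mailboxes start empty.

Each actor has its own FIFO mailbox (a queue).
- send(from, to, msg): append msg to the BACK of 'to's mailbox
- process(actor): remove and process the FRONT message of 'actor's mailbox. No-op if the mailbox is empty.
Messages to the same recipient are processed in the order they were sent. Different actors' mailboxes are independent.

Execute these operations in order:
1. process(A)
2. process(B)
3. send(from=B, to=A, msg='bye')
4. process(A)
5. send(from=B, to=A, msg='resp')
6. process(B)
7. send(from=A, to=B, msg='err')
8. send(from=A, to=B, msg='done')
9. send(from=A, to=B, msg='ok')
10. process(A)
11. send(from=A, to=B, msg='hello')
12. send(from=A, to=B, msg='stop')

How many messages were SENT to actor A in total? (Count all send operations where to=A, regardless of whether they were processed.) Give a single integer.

After 1 (process(A)): A:[] B:[]
After 2 (process(B)): A:[] B:[]
After 3 (send(from=B, to=A, msg='bye')): A:[bye] B:[]
After 4 (process(A)): A:[] B:[]
After 5 (send(from=B, to=A, msg='resp')): A:[resp] B:[]
After 6 (process(B)): A:[resp] B:[]
After 7 (send(from=A, to=B, msg='err')): A:[resp] B:[err]
After 8 (send(from=A, to=B, msg='done')): A:[resp] B:[err,done]
After 9 (send(from=A, to=B, msg='ok')): A:[resp] B:[err,done,ok]
After 10 (process(A)): A:[] B:[err,done,ok]
After 11 (send(from=A, to=B, msg='hello')): A:[] B:[err,done,ok,hello]
After 12 (send(from=A, to=B, msg='stop')): A:[] B:[err,done,ok,hello,stop]

Answer: 2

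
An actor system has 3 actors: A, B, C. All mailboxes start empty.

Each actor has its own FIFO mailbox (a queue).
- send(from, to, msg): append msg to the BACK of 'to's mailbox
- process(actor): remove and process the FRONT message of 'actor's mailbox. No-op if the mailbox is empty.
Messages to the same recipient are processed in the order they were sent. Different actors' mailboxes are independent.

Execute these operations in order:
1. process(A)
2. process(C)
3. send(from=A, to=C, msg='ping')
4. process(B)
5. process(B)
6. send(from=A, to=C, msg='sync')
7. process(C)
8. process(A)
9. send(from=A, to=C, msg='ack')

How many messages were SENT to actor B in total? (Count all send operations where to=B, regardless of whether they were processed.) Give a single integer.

Answer: 0

Derivation:
After 1 (process(A)): A:[] B:[] C:[]
After 2 (process(C)): A:[] B:[] C:[]
After 3 (send(from=A, to=C, msg='ping')): A:[] B:[] C:[ping]
After 4 (process(B)): A:[] B:[] C:[ping]
After 5 (process(B)): A:[] B:[] C:[ping]
After 6 (send(from=A, to=C, msg='sync')): A:[] B:[] C:[ping,sync]
After 7 (process(C)): A:[] B:[] C:[sync]
After 8 (process(A)): A:[] B:[] C:[sync]
After 9 (send(from=A, to=C, msg='ack')): A:[] B:[] C:[sync,ack]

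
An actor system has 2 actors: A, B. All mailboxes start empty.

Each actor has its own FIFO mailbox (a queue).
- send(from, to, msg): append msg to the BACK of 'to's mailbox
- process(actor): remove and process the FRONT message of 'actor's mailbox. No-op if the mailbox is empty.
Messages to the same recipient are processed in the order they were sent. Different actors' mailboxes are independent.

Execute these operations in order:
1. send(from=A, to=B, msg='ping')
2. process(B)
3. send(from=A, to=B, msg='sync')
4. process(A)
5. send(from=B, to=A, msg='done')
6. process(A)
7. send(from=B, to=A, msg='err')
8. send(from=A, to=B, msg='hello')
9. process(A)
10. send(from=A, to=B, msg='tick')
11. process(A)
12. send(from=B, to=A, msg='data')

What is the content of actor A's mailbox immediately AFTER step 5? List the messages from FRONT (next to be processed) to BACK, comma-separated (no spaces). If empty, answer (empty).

After 1 (send(from=A, to=B, msg='ping')): A:[] B:[ping]
After 2 (process(B)): A:[] B:[]
After 3 (send(from=A, to=B, msg='sync')): A:[] B:[sync]
After 4 (process(A)): A:[] B:[sync]
After 5 (send(from=B, to=A, msg='done')): A:[done] B:[sync]

done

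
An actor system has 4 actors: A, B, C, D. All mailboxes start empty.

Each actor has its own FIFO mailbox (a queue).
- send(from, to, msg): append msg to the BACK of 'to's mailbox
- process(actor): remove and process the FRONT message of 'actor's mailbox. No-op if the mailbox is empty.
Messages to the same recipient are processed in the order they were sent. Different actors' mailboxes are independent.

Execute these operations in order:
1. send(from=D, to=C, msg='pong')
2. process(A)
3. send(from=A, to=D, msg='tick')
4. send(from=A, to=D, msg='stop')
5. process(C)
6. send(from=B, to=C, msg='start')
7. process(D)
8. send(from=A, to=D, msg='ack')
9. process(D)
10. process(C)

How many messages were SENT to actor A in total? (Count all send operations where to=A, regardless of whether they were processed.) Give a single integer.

Answer: 0

Derivation:
After 1 (send(from=D, to=C, msg='pong')): A:[] B:[] C:[pong] D:[]
After 2 (process(A)): A:[] B:[] C:[pong] D:[]
After 3 (send(from=A, to=D, msg='tick')): A:[] B:[] C:[pong] D:[tick]
After 4 (send(from=A, to=D, msg='stop')): A:[] B:[] C:[pong] D:[tick,stop]
After 5 (process(C)): A:[] B:[] C:[] D:[tick,stop]
After 6 (send(from=B, to=C, msg='start')): A:[] B:[] C:[start] D:[tick,stop]
After 7 (process(D)): A:[] B:[] C:[start] D:[stop]
After 8 (send(from=A, to=D, msg='ack')): A:[] B:[] C:[start] D:[stop,ack]
After 9 (process(D)): A:[] B:[] C:[start] D:[ack]
After 10 (process(C)): A:[] B:[] C:[] D:[ack]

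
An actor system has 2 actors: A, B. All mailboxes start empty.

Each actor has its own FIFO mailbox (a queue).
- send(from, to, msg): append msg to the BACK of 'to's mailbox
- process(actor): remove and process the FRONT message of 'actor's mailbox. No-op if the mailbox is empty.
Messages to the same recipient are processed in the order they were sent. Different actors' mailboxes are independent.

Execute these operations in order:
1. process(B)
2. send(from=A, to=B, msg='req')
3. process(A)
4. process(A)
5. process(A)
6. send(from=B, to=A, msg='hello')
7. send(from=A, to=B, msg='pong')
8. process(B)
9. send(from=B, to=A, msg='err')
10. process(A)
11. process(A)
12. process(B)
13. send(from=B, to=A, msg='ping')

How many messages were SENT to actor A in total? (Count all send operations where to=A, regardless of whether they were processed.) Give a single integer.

Answer: 3

Derivation:
After 1 (process(B)): A:[] B:[]
After 2 (send(from=A, to=B, msg='req')): A:[] B:[req]
After 3 (process(A)): A:[] B:[req]
After 4 (process(A)): A:[] B:[req]
After 5 (process(A)): A:[] B:[req]
After 6 (send(from=B, to=A, msg='hello')): A:[hello] B:[req]
After 7 (send(from=A, to=B, msg='pong')): A:[hello] B:[req,pong]
After 8 (process(B)): A:[hello] B:[pong]
After 9 (send(from=B, to=A, msg='err')): A:[hello,err] B:[pong]
After 10 (process(A)): A:[err] B:[pong]
After 11 (process(A)): A:[] B:[pong]
After 12 (process(B)): A:[] B:[]
After 13 (send(from=B, to=A, msg='ping')): A:[ping] B:[]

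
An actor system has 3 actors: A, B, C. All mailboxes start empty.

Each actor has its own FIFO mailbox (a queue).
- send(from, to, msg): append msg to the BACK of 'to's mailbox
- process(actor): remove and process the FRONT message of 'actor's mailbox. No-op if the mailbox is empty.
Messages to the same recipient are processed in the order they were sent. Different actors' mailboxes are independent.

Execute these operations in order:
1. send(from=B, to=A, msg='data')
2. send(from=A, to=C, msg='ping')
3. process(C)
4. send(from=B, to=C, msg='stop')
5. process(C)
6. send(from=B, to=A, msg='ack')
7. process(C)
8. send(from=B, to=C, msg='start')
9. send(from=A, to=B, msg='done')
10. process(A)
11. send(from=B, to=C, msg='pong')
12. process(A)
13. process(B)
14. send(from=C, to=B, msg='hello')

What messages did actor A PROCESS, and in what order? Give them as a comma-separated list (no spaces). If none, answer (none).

Answer: data,ack

Derivation:
After 1 (send(from=B, to=A, msg='data')): A:[data] B:[] C:[]
After 2 (send(from=A, to=C, msg='ping')): A:[data] B:[] C:[ping]
After 3 (process(C)): A:[data] B:[] C:[]
After 4 (send(from=B, to=C, msg='stop')): A:[data] B:[] C:[stop]
After 5 (process(C)): A:[data] B:[] C:[]
After 6 (send(from=B, to=A, msg='ack')): A:[data,ack] B:[] C:[]
After 7 (process(C)): A:[data,ack] B:[] C:[]
After 8 (send(from=B, to=C, msg='start')): A:[data,ack] B:[] C:[start]
After 9 (send(from=A, to=B, msg='done')): A:[data,ack] B:[done] C:[start]
After 10 (process(A)): A:[ack] B:[done] C:[start]
After 11 (send(from=B, to=C, msg='pong')): A:[ack] B:[done] C:[start,pong]
After 12 (process(A)): A:[] B:[done] C:[start,pong]
After 13 (process(B)): A:[] B:[] C:[start,pong]
After 14 (send(from=C, to=B, msg='hello')): A:[] B:[hello] C:[start,pong]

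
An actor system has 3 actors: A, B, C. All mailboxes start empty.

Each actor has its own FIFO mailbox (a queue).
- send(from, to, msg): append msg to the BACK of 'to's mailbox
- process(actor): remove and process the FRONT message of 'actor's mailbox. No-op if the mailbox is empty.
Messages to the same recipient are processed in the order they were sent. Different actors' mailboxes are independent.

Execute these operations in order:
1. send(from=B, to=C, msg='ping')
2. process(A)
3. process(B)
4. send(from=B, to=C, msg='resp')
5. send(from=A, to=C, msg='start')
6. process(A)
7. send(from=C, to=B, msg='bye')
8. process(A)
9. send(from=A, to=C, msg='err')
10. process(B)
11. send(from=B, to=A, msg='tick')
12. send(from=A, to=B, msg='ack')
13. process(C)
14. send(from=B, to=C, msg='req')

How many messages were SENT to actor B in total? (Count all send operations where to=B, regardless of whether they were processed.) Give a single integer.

Answer: 2

Derivation:
After 1 (send(from=B, to=C, msg='ping')): A:[] B:[] C:[ping]
After 2 (process(A)): A:[] B:[] C:[ping]
After 3 (process(B)): A:[] B:[] C:[ping]
After 4 (send(from=B, to=C, msg='resp')): A:[] B:[] C:[ping,resp]
After 5 (send(from=A, to=C, msg='start')): A:[] B:[] C:[ping,resp,start]
After 6 (process(A)): A:[] B:[] C:[ping,resp,start]
After 7 (send(from=C, to=B, msg='bye')): A:[] B:[bye] C:[ping,resp,start]
After 8 (process(A)): A:[] B:[bye] C:[ping,resp,start]
After 9 (send(from=A, to=C, msg='err')): A:[] B:[bye] C:[ping,resp,start,err]
After 10 (process(B)): A:[] B:[] C:[ping,resp,start,err]
After 11 (send(from=B, to=A, msg='tick')): A:[tick] B:[] C:[ping,resp,start,err]
After 12 (send(from=A, to=B, msg='ack')): A:[tick] B:[ack] C:[ping,resp,start,err]
After 13 (process(C)): A:[tick] B:[ack] C:[resp,start,err]
After 14 (send(from=B, to=C, msg='req')): A:[tick] B:[ack] C:[resp,start,err,req]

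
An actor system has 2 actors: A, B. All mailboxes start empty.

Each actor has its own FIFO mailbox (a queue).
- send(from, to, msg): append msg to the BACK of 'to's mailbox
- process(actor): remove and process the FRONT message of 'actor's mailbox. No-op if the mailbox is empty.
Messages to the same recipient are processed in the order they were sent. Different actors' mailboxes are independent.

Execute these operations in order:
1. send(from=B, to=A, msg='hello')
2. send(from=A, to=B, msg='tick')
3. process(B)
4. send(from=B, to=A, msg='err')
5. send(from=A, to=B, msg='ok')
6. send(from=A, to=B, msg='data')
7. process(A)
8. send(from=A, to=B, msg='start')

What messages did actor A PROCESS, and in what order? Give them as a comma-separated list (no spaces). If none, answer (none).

After 1 (send(from=B, to=A, msg='hello')): A:[hello] B:[]
After 2 (send(from=A, to=B, msg='tick')): A:[hello] B:[tick]
After 3 (process(B)): A:[hello] B:[]
After 4 (send(from=B, to=A, msg='err')): A:[hello,err] B:[]
After 5 (send(from=A, to=B, msg='ok')): A:[hello,err] B:[ok]
After 6 (send(from=A, to=B, msg='data')): A:[hello,err] B:[ok,data]
After 7 (process(A)): A:[err] B:[ok,data]
After 8 (send(from=A, to=B, msg='start')): A:[err] B:[ok,data,start]

Answer: hello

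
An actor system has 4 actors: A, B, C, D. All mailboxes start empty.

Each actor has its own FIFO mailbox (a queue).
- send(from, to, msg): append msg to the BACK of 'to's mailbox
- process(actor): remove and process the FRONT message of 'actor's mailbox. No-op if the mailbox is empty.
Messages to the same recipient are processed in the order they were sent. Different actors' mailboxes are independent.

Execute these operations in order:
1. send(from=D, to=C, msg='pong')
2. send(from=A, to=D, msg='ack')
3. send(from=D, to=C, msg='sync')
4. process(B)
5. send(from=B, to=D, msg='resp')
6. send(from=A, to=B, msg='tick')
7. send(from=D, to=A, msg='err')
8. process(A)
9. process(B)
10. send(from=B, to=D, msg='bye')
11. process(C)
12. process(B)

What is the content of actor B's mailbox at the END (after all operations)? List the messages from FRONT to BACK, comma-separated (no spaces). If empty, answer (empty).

After 1 (send(from=D, to=C, msg='pong')): A:[] B:[] C:[pong] D:[]
After 2 (send(from=A, to=D, msg='ack')): A:[] B:[] C:[pong] D:[ack]
After 3 (send(from=D, to=C, msg='sync')): A:[] B:[] C:[pong,sync] D:[ack]
After 4 (process(B)): A:[] B:[] C:[pong,sync] D:[ack]
After 5 (send(from=B, to=D, msg='resp')): A:[] B:[] C:[pong,sync] D:[ack,resp]
After 6 (send(from=A, to=B, msg='tick')): A:[] B:[tick] C:[pong,sync] D:[ack,resp]
After 7 (send(from=D, to=A, msg='err')): A:[err] B:[tick] C:[pong,sync] D:[ack,resp]
After 8 (process(A)): A:[] B:[tick] C:[pong,sync] D:[ack,resp]
After 9 (process(B)): A:[] B:[] C:[pong,sync] D:[ack,resp]
After 10 (send(from=B, to=D, msg='bye')): A:[] B:[] C:[pong,sync] D:[ack,resp,bye]
After 11 (process(C)): A:[] B:[] C:[sync] D:[ack,resp,bye]
After 12 (process(B)): A:[] B:[] C:[sync] D:[ack,resp,bye]

Answer: (empty)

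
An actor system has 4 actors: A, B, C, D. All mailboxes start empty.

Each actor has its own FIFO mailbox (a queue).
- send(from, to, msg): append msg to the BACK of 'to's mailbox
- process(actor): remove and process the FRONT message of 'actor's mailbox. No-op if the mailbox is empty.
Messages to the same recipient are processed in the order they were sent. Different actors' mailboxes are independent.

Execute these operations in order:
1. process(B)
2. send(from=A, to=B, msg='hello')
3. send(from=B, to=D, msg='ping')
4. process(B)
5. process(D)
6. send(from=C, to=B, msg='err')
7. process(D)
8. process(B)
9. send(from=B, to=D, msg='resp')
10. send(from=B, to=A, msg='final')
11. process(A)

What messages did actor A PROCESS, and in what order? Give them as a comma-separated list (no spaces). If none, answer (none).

After 1 (process(B)): A:[] B:[] C:[] D:[]
After 2 (send(from=A, to=B, msg='hello')): A:[] B:[hello] C:[] D:[]
After 3 (send(from=B, to=D, msg='ping')): A:[] B:[hello] C:[] D:[ping]
After 4 (process(B)): A:[] B:[] C:[] D:[ping]
After 5 (process(D)): A:[] B:[] C:[] D:[]
After 6 (send(from=C, to=B, msg='err')): A:[] B:[err] C:[] D:[]
After 7 (process(D)): A:[] B:[err] C:[] D:[]
After 8 (process(B)): A:[] B:[] C:[] D:[]
After 9 (send(from=B, to=D, msg='resp')): A:[] B:[] C:[] D:[resp]
After 10 (send(from=B, to=A, msg='final')): A:[final] B:[] C:[] D:[resp]
After 11 (process(A)): A:[] B:[] C:[] D:[resp]

Answer: final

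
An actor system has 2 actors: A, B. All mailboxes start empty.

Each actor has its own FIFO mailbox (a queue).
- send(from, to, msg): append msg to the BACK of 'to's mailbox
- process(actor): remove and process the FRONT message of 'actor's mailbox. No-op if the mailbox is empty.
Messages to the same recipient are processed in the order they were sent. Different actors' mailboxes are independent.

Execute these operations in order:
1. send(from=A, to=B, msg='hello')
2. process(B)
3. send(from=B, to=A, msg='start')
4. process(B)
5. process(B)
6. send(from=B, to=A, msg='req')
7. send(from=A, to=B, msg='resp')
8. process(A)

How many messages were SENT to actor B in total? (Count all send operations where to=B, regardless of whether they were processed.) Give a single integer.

Answer: 2

Derivation:
After 1 (send(from=A, to=B, msg='hello')): A:[] B:[hello]
After 2 (process(B)): A:[] B:[]
After 3 (send(from=B, to=A, msg='start')): A:[start] B:[]
After 4 (process(B)): A:[start] B:[]
After 5 (process(B)): A:[start] B:[]
After 6 (send(from=B, to=A, msg='req')): A:[start,req] B:[]
After 7 (send(from=A, to=B, msg='resp')): A:[start,req] B:[resp]
After 8 (process(A)): A:[req] B:[resp]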